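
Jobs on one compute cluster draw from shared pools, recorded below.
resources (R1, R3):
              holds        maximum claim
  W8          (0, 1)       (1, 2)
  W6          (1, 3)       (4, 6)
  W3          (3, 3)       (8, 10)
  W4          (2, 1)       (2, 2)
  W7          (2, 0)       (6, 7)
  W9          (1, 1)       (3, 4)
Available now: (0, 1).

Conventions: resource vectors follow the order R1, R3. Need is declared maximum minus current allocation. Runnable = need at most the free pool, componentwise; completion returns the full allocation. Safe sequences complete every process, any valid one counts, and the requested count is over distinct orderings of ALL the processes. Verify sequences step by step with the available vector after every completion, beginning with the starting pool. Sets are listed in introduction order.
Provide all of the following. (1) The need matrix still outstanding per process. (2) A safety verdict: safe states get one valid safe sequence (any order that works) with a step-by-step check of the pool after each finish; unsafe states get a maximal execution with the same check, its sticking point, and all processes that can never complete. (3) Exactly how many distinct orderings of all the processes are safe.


(1) Need matrix, components ordered R1, R3:
  W8: (1, 1)
  W6: (3, 3)
  W3: (5, 7)
  W4: (0, 1)
  W7: (4, 7)
  W9: (2, 3)
(2) SAFE. One safe sequence: W4, W8, W9, W6, W7, W3.
Key observation: reading the order forward, W4 is the first process whose need (0, 1) meets the free pool (0, 1) exactly on a resource it requests.
Step-by-step check:
  pool = (0, 1)
  W4 needs (0, 1) <= (0, 1) -> finishes; pool += (2, 1) = (2, 2)
  W8 needs (1, 1) <= (2, 2) -> finishes; pool += (0, 1) = (2, 3)
  W9 needs (2, 3) <= (2, 3) -> finishes; pool += (1, 1) = (3, 4)
  W6 needs (3, 3) <= (3, 4) -> finishes; pool += (1, 3) = (4, 7)
  W7 needs (4, 7) <= (4, 7) -> finishes; pool += (2, 0) = (6, 7)
  W3 needs (5, 7) <= (6, 7) -> finishes; pool += (3, 3) = (9, 10)
(3) Precisely 1 of the possible complete orderings is a safe sequence.


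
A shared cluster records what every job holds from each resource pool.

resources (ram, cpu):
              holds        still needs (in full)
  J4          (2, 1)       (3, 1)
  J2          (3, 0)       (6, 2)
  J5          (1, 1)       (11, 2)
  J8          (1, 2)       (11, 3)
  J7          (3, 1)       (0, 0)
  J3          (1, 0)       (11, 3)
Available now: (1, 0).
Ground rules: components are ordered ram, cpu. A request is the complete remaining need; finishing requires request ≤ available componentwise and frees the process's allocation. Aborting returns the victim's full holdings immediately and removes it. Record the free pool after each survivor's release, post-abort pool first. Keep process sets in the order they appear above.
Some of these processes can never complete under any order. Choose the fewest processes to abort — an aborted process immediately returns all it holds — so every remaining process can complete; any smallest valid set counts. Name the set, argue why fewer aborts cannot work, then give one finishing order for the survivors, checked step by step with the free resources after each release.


The answer: abort J5 and J3.
Key observation: J8 was stuck for good until J5 and J3 gave back (2, 1); in the order shown it finishes at step 4.
Minimality, checking each single-abort alternative: J4 alone leaves J5 blocked (short on ram); J2 alone leaves J5 blocked (short on ram); J5 alone leaves J8 blocked (short on ram); J8 alone leaves J5 blocked (short on ram); J7 alone leaves J5 blocked (short on ram); J3 alone leaves J5 blocked (short on ram).
One survivor order: J7, J4, J2, J8. Step-by-step check (post-abort pool first):
  pool = (3, 1)
  J7 needs (0, 0) <= (3, 1) -> finishes; pool += (3, 1) = (6, 2)
  J4 needs (3, 1) <= (6, 2) -> finishes; pool += (2, 1) = (8, 3)
  J2 needs (6, 2) <= (8, 3) -> finishes; pool += (3, 0) = (11, 3)
  J8 needs (11, 3) <= (11, 3) -> finishes; pool += (1, 2) = (12, 5)


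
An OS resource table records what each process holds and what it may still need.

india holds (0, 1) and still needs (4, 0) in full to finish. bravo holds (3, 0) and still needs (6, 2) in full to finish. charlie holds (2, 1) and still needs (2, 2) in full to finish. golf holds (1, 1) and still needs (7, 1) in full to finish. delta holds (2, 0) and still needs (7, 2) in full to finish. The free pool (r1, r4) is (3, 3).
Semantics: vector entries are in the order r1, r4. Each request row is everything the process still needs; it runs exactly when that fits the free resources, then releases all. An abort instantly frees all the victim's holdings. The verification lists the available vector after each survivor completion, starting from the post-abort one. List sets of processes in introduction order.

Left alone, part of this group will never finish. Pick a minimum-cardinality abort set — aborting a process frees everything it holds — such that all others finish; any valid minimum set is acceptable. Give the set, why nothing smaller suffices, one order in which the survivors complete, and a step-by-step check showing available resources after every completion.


The answer: abort delta.
Key observation: golf had no path to completion before; after the abort of delta ((2, 0) returned), step 3 is where it fits.
Why nothing smaller works: aborting no one leaves the state deadlocked as given.
Survivors finish in the order: india, charlie, golf, bravo. Check, step by step (pool after the aborts first):
  pool = (5, 3)
  run india (needs (4, 0), free (5, 3)); after release of (0, 1) the pool is (5, 4)
  run charlie (needs (2, 2), free (5, 4)); after release of (2, 1) the pool is (7, 5)
  run golf (needs (7, 1), free (7, 5)); after release of (1, 1) the pool is (8, 6)
  run bravo (needs (6, 2), free (8, 6)); after release of (3, 0) the pool is (11, 6)


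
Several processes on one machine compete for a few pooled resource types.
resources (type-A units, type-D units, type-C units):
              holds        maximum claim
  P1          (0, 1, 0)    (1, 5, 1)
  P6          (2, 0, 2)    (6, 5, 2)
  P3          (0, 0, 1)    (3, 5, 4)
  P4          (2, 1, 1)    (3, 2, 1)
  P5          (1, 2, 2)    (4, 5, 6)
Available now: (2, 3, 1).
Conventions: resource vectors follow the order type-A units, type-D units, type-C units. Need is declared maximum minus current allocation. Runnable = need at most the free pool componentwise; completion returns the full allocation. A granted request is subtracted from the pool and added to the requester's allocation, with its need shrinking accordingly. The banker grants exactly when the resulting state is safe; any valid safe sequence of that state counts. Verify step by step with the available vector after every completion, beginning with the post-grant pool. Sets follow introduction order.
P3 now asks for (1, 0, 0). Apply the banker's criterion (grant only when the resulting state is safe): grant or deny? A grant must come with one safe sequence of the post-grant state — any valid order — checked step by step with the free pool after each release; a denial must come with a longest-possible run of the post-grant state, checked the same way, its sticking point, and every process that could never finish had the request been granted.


DENY. Granting would leave the state unsafe.
Key observation: after P4, P1 the pool peaks at (3, 5, 2), and each blocked process is short somewhere: P6 on type-A units; P3 on type-C units; P5 on type-C units.
Pretend the grant happened; the run P4, P1 goes as far as possible. Check, step by step:
  pool = (1, 3, 1)
  run P4 (needs (1, 1, 0), free (1, 3, 1)); after release of (2, 1, 1) the pool is (3, 4, 2)
  run P1 (needs (1, 4, 1), free (3, 4, 2)); after release of (0, 1, 0) the pool is (3, 5, 2)
  blocked: P6 wants (4, 5, 0), pool (3, 5, 2) — not enough type-A units
  blocked: P3 wants (2, 5, 3), pool (3, 5, 2) — not enough type-C units
  blocked: P5 wants (3, 3, 4), pool (3, 5, 2) — not enough type-C units
Processes that could never finish after the grant: P6, P3 and P5.


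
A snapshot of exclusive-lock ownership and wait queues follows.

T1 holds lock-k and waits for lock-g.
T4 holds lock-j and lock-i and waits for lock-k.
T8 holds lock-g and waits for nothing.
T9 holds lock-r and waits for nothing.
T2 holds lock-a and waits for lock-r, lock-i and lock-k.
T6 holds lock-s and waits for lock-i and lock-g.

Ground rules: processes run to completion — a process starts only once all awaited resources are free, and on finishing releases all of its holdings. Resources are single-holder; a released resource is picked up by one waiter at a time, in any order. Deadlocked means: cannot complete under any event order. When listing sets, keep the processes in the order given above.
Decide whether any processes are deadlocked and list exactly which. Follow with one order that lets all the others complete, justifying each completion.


No process is deadlocked.
Key observation: although several processes wait, no cycle exists — each chain bottoms out at a free runner.
The rest can finish in the order T8, T1, T9, T4, T2, T6.
Walking it through:
  T8 waits on nothing -> runs at once and releases lock-g
  T1 waits on lock-g — all released -> runs and releases lock-k
  T9 waits on nothing -> runs at once and releases lock-r
  T4 waits on lock-k — all released -> runs and releases lock-j and lock-i
  T2 waits on lock-r, lock-i and lock-k — all released -> runs and releases lock-a
  T6 waits on lock-i and lock-g — all released -> runs and releases lock-s


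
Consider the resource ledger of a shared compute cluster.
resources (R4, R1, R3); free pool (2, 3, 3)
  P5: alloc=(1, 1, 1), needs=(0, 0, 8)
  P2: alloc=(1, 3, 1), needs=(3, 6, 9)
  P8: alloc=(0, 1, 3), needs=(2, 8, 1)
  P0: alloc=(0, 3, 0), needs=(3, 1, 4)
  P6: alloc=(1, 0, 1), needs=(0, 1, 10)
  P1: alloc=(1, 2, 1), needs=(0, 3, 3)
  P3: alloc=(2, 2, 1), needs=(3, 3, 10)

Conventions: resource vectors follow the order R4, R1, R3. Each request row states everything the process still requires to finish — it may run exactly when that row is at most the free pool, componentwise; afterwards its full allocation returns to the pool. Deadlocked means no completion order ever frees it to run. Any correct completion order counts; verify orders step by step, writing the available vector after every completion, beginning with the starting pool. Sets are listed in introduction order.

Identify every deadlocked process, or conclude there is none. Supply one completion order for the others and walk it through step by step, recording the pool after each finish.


Deadlocked set: P5, P2, P6 and P3.
Key observation: R3 is the bottleneck — with P1, P0, P8 done the pool holds (3, 9, 7), short of every remaining need.
One completion order for the rest: P1, P0, P8. Step-by-step check:
  pool = (2, 3, 3)
  P1 needs (0, 3, 3) <= (2, 3, 3) -> finishes; pool += (1, 2, 1) = (3, 5, 4)
  P0 needs (3, 1, 4) <= (3, 5, 4) -> finishes; pool += (0, 3, 0) = (3, 8, 4)
  P8 needs (2, 8, 1) <= (3, 8, 4) -> finishes; pool += (0, 1, 3) = (3, 9, 7)
The blocked processes can never fit:
  P5 still needs (0, 0, 8) but only (3, 9, 7) is free — short on R3
  P2 still needs (3, 6, 9) but only (3, 9, 7) is free — short on R3
  P6 still needs (0, 1, 10) but only (3, 9, 7) is free — short on R3
  P3 still needs (3, 3, 10) but only (3, 9, 7) is free — short on R3


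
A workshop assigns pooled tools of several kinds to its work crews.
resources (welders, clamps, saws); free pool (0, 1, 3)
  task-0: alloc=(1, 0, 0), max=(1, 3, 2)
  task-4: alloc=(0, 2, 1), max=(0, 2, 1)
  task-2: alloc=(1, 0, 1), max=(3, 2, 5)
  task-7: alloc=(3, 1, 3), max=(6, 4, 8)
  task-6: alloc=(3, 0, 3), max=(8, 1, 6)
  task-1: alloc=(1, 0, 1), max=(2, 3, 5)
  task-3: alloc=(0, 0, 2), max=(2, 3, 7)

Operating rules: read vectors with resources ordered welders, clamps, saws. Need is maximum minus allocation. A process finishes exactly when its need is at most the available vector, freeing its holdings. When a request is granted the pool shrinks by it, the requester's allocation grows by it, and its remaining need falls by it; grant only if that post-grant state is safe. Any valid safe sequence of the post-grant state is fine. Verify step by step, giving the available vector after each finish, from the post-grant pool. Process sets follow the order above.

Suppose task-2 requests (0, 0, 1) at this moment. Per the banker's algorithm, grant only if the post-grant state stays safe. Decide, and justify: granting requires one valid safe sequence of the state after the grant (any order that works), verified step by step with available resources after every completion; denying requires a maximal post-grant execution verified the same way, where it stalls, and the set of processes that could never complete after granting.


DENY: after the grant no complete ordering would exist.
Key observation: after task-4, task-0 the pool peaks at (1, 3, 3), and each blocked process is short somewhere: task-2 on welders; task-7 on welders, saws; task-6 on welders; task-1 on saws; task-3 on welders, saws.
After a pretend grant, a maximal execution: task-4, task-0 — then nothing else fits. Step-by-step check:
  pool = (0, 1, 2)
  run task-4 (needs (0, 0, 0), free (0, 1, 2)); after release of (0, 2, 1) the pool is (0, 3, 3)
  run task-0 (needs (0, 3, 2), free (0, 3, 3)); after release of (1, 0, 0) the pool is (1, 3, 3)
  task-2 still needs (2, 2, 3) but only (1, 3, 3) is free — short on welders
  task-7 still needs (3, 3, 5) but only (1, 3, 3) is free — short on welders and saws
  task-6 still needs (5, 1, 3) but only (1, 3, 3) is free — short on welders
  task-1 still needs (1, 3, 4) but only (1, 3, 3) is free — short on saws
  task-3 still needs (2, 3, 5) but only (1, 3, 3) is free — short on welders and saws
Post-grant, the permanently blocked set is task-2, task-7, task-6, task-1 and task-3.


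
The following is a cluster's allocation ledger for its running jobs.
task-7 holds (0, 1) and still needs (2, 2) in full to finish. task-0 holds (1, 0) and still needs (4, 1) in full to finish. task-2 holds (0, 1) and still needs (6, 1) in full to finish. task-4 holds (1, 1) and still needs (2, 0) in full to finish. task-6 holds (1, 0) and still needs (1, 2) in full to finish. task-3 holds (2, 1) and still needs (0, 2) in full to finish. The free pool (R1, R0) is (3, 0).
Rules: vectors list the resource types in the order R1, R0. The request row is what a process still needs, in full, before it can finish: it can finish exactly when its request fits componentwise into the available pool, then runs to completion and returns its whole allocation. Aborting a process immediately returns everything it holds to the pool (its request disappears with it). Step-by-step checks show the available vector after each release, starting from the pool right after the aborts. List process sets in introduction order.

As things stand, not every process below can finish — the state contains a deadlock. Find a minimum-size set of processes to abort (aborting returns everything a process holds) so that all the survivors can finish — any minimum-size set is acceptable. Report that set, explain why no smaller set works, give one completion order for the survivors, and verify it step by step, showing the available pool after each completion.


Abort task-6.
Key observation: task-2 had no path to completion before; after the abort of task-6 ((1, 0) returned), step 3 is where it fits.
Minimality: the empty abort set fails — the state is deadlocked as it stands.
One survivor order: task-4, task-0, task-2, task-7, task-3. Verifying each step (post-abort pool first):
  pool = (4, 0)
  task-4 needs (2, 0) <= (4, 0) -> finishes; pool += (1, 1) = (5, 1)
  task-0 needs (4, 1) <= (5, 1) -> finishes; pool += (1, 0) = (6, 1)
  task-2 needs (6, 1) <= (6, 1) -> finishes; pool += (0, 1) = (6, 2)
  task-7 needs (2, 2) <= (6, 2) -> finishes; pool += (0, 1) = (6, 3)
  task-3 needs (0, 2) <= (6, 3) -> finishes; pool += (2, 1) = (8, 4)


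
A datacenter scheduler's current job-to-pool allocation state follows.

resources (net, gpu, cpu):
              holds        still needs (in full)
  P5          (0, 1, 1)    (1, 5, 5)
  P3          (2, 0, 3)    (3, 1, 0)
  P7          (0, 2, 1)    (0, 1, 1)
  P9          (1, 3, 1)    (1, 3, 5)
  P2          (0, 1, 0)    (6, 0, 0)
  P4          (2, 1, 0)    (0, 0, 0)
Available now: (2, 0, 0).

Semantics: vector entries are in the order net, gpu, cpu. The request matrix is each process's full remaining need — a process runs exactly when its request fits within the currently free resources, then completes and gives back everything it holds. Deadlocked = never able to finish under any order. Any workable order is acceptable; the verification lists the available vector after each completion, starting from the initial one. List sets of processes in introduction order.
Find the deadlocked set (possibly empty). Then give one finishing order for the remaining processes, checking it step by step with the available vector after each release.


Deadlocked: P5 and P9.
Key observation: the wall is cpu: completing P4, P3, P2, P7 brings the pool only to (6, 4, 4), and all the rest need more.
One completion order for the rest: P4, P3, P2, P7. Step-by-step check:
  pool = (2, 0, 0)
  run P4 (needs (0, 0, 0), free (2, 0, 0)); after release of (2, 1, 0) the pool is (4, 1, 0)
  run P3 (needs (3, 1, 0), free (4, 1, 0)); after release of (2, 0, 3) the pool is (6, 1, 3)
  run P2 (needs (6, 0, 0), free (6, 1, 3)); after release of (0, 1, 0) the pool is (6, 2, 3)
  run P7 (needs (0, 1, 1), free (6, 2, 3)); after release of (0, 2, 1) the pool is (6, 4, 4)
The blocked processes can never fit:
  P5 cannot run: need (1, 5, 5) vs free (6, 4, 4) (insufficient gpu and cpu)
  P9 cannot run: need (1, 3, 5) vs free (6, 4, 4) (insufficient cpu)


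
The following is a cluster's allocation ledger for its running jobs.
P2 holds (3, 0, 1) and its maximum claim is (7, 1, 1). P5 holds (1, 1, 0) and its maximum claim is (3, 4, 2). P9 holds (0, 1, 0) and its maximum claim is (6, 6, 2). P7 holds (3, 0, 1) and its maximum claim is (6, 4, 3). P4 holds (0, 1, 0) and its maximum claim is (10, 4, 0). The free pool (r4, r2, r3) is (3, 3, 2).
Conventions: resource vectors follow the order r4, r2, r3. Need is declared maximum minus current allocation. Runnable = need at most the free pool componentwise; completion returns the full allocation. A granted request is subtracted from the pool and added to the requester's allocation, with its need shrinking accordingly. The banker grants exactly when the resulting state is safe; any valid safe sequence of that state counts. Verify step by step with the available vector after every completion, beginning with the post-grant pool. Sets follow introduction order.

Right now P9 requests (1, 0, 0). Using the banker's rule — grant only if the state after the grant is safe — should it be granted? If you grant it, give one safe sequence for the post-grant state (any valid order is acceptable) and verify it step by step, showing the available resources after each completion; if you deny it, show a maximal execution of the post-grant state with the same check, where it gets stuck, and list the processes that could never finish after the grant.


DENY: after the grant no complete ordering would exist.
Key observation: after P5, P7, P2 the pool peaks at (9, 4, 4), and each blocked process is short somewhere: P9 on r2; P4 on r4.
After a pretend grant, a maximal execution: P5, P7, P2 — then nothing else fits. Walking it through:
  pool = (2, 3, 2)
  P5: need (2, 3, 2) fits (2, 3, 2); releases (1, 1, 0), pool now (3, 4, 2)
  P7: need (3, 4, 2) fits (3, 4, 2); releases (3, 0, 1), pool now (6, 4, 3)
  P2: need (4, 1, 0) fits (6, 4, 3); releases (3, 0, 1), pool now (9, 4, 4)
  blocked: P9 wants (5, 5, 2), pool (9, 4, 4) — not enough r2
  blocked: P4 wants (10, 3, 0), pool (9, 4, 4) — not enough r4
Post-grant, the permanently blocked set is P9 and P4.


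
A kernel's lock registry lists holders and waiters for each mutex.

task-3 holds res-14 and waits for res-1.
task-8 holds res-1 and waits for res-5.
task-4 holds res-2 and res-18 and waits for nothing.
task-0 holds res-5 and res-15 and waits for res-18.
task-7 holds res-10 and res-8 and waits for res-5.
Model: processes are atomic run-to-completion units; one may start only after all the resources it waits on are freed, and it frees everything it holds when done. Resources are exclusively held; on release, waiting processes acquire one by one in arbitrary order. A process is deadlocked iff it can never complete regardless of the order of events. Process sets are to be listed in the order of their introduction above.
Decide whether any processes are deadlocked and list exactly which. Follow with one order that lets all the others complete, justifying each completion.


Nothing here is deadlocked.
Key observation: no waiting chain loops back on itself — every chain ends at a process that waits on nothing, so everyone eventually runs.
The rest can finish in the order task-4, task-0, task-8, task-3, task-7.
Check, step by step:
  task-4: no waits; runs immediately, freeing res-2 and res-18
  task-0 waits on res-18 — all released -> runs and releases res-5 and res-15
  task-8 waits on res-5 — all released -> runs and releases res-1
  task-3 waits on res-1 — all released -> runs and releases res-14
  task-7 waits on res-5 — all released -> runs and releases res-10 and res-8


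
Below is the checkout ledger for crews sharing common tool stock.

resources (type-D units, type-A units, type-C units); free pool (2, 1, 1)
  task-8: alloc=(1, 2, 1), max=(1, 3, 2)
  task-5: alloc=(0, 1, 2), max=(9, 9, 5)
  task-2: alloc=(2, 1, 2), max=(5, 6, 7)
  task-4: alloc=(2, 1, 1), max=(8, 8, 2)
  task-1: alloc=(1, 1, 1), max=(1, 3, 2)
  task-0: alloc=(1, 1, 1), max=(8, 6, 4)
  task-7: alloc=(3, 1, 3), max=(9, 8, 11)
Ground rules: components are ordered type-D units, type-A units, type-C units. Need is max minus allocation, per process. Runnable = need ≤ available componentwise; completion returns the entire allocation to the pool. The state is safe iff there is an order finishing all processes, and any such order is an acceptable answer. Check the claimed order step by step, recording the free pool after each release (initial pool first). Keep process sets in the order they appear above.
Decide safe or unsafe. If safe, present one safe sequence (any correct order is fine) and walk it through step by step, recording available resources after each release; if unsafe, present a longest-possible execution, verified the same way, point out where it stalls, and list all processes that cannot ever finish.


UNSAFE — no complete ordering exists.
Key observation: the pool after task-8, task-1 is (4, 4, 3); every surviving request exceeds it in type-A units, so progress ends there.
Going as far as possible: task-8, task-1; after that, nothing fits. Verifying each step:
  pool = (2, 1, 1)
  task-8 needs (0, 1, 1) <= (2, 1, 1) -> finishes; pool += (1, 2, 1) = (3, 3, 2)
  task-1 needs (0, 2, 1) <= (3, 3, 2) -> finishes; pool += (1, 1, 1) = (4, 4, 3)
  task-5 cannot run: need (9, 8, 3) vs free (4, 4, 3) (insufficient type-D units and type-A units)
  task-2 cannot run: need (3, 5, 5) vs free (4, 4, 3) (insufficient type-A units and type-C units)
  task-4 cannot run: need (6, 7, 1) vs free (4, 4, 3) (insufficient type-D units and type-A units)
  task-0 cannot run: need (7, 5, 3) vs free (4, 4, 3) (insufficient type-D units and type-A units)
  task-7 cannot run: need (6, 7, 8) vs free (4, 4, 3) (insufficient type-D units, type-A units and type-C units)
Never able to finish: task-5, task-2, task-4, task-0 and task-7.


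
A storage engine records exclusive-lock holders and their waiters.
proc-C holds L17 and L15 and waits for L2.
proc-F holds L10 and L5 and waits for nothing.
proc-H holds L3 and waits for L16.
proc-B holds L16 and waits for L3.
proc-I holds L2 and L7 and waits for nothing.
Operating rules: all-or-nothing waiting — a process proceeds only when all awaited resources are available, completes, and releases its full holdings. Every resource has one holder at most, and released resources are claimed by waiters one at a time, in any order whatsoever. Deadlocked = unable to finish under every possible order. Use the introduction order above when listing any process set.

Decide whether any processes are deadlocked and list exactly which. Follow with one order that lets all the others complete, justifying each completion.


Deadlocked set: proc-H and proc-B.
Key observation: the waits loop around proc-H -> proc-B -> proc-H with no way out; no other process is dragged down with it.
A valid finishing order for the others: proc-I, proc-F, proc-C.
Walking it through:
  proc-I waits on nothing -> runs at once and releases L2 and L7
  proc-F waits on nothing -> runs at once and releases L10 and L5
  proc-C: everything it awaited (L2) is free; runs, freeing L17 and L15


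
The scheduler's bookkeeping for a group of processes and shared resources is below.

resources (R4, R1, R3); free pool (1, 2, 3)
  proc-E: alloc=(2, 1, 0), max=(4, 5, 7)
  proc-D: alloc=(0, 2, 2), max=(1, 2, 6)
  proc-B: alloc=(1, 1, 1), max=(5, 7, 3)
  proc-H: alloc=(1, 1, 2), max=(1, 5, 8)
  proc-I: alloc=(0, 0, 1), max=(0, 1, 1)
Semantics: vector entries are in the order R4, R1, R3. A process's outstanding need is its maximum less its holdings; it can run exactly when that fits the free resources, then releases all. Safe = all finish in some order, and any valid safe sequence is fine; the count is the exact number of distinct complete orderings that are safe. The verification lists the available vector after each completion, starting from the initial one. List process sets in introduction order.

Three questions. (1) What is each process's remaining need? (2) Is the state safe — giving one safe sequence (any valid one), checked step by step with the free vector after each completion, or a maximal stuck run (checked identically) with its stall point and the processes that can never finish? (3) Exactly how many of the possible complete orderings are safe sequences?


(1) Need matrix, components ordered R4, R1, R3:
  proc-E: (2, 4, 7)
  proc-D: (1, 0, 4)
  proc-B: (4, 6, 2)
  proc-H: (0, 4, 6)
  proc-I: (0, 1, 0)
(2) SAFE. One safe sequence: proc-I, proc-D, proc-H, proc-E, proc-B.
Key observation: at proc-D the run first touches a limit — (1, 0, 4) against (1, 2, 4), exact on a resource it actually requests.
Step-by-step check:
  pool = (1, 2, 3)
  proc-I needs (0, 1, 0) <= (1, 2, 3) -> finishes; pool += (0, 0, 1) = (1, 2, 4)
  proc-D needs (1, 0, 4) <= (1, 2, 4) -> finishes; pool += (0, 2, 2) = (1, 4, 6)
  proc-H needs (0, 4, 6) <= (1, 4, 6) -> finishes; pool += (1, 1, 2) = (2, 5, 8)
  proc-E needs (2, 4, 7) <= (2, 5, 8) -> finishes; pool += (2, 1, 0) = (4, 6, 8)
  proc-B needs (4, 6, 2) <= (4, 6, 8) -> finishes; pool += (1, 1, 1) = (5, 7, 9)
(3) The exact count: 1 of the possible complete orderings is a safe sequence.


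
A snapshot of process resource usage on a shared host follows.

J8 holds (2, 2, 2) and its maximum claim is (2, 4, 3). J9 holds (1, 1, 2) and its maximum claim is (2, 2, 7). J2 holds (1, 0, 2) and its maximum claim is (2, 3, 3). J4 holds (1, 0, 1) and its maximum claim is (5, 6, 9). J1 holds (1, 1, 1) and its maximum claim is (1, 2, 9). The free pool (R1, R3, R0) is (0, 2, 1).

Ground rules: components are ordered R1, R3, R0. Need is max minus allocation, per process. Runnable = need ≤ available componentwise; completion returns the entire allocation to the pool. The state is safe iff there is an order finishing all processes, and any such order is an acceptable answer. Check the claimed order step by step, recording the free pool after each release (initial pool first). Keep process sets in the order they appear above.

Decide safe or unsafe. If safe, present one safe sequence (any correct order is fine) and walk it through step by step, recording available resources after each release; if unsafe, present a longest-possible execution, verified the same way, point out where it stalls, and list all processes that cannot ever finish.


UNSAFE — no complete ordering exists.
Key observation: after J8, J2, J9 complete, (4, 5, 7) is the best the pool ever gets, yet each leftover process wants more R0.
A maximal execution: J8, J2, J9 — then nothing else fits. Check, step by step:
  pool = (0, 2, 1)
  J8: need (0, 2, 1) fits (0, 2, 1); releases (2, 2, 2), pool now (2, 4, 3)
  J2: need (1, 3, 1) fits (2, 4, 3); releases (1, 0, 2), pool now (3, 4, 5)
  J9: need (1, 1, 5) fits (3, 4, 5); releases (1, 1, 2), pool now (4, 5, 7)
  blocked: J4 wants (4, 6, 8), pool (4, 5, 7) — not enough R3 and R0
  blocked: J1 wants (0, 1, 8), pool (4, 5, 7) — not enough R0
Never able to finish: J4 and J1.


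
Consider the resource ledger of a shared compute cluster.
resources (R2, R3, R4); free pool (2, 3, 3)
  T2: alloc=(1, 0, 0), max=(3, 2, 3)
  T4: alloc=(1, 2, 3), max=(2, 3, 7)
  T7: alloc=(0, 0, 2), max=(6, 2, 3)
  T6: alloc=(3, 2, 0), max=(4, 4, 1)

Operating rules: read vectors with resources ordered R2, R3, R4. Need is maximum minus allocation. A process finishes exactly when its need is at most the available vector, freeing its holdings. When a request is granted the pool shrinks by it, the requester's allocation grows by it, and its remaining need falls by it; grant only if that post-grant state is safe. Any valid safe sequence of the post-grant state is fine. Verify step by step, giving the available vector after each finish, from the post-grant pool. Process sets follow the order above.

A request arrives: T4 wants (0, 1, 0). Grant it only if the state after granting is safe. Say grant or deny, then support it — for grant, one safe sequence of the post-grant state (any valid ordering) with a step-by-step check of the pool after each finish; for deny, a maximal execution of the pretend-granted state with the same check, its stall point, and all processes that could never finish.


GRANT — the state after the grant stays safe, e.g. via T6, T2, T7, T4.
Key observation: post-grant, (2, 2, 3) remains, and an order beginning with T6 completes everyone.
Verifying the post-grant state step by step:
  pool = (2, 2, 3)
  run T6 (needs (1, 2, 1), free (2, 2, 3)); after release of (3, 2, 0) the pool is (5, 4, 3)
  run T2 (needs (2, 2, 3), free (5, 4, 3)); after release of (1, 0, 0) the pool is (6, 4, 3)
  run T7 (needs (6, 2, 1), free (6, 4, 3)); after release of (0, 0, 2) the pool is (6, 4, 5)
  run T4 (needs (1, 0, 4), free (6, 4, 5)); after release of (1, 3, 3) the pool is (7, 7, 8)


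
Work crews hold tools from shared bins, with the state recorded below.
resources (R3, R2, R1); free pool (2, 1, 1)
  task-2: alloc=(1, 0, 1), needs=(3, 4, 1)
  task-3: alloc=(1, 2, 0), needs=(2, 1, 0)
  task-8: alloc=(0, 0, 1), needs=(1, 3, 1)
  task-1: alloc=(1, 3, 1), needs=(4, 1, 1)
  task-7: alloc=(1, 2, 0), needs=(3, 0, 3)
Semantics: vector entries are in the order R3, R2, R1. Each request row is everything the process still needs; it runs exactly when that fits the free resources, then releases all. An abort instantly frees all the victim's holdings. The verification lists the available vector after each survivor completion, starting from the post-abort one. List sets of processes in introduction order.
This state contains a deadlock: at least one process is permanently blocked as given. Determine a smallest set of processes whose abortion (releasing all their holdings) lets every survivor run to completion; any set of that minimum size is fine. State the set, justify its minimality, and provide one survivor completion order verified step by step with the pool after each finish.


Minimum abort set: task-1.
Key observation: the returned (1, 3, 1) from task-1 is what brings task-2 — unrunnable before, under any order — into play at step 1.
Why nothing smaller works: aborting no one leaves the state deadlocked as given.
The survivors complete as task-2, task-3, task-7, task-8. Check, step by step (starting from the post-abort pool):
  pool = (3, 4, 2)
  run task-2 (needs (3, 4, 1), free (3, 4, 2)); after release of (1, 0, 1) the pool is (4, 4, 3)
  run task-3 (needs (2, 1, 0), free (4, 4, 3)); after release of (1, 2, 0) the pool is (5, 6, 3)
  run task-7 (needs (3, 0, 3), free (5, 6, 3)); after release of (1, 2, 0) the pool is (6, 8, 3)
  run task-8 (needs (1, 3, 1), free (6, 8, 3)); after release of (0, 0, 1) the pool is (6, 8, 4)


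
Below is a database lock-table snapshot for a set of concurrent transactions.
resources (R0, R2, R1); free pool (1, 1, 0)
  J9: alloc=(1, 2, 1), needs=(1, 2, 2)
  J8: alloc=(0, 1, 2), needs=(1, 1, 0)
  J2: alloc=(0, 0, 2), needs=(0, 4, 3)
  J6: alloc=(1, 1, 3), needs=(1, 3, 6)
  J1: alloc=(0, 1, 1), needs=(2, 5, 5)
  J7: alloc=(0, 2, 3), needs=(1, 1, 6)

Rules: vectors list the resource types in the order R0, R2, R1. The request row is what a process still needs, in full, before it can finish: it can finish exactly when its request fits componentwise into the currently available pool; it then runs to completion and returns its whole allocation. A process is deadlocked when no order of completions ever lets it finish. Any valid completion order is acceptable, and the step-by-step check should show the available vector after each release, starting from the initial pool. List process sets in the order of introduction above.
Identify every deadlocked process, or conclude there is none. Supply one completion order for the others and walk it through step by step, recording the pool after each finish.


The deadlocked set is J6, J1 and J7.
Key observation: after J8, J9, J2 the pool peaks at (2, 4, 5), and each blocked process is short somewhere: J6 on R1; J1 on R2; J7 on R1.
The rest can finish in the order J8, J9, J2. Step-by-step check:
  pool = (1, 1, 0)
  run J8 (needs (1, 1, 0), free (1, 1, 0)); after release of (0, 1, 2) the pool is (1, 2, 2)
  run J9 (needs (1, 2, 2), free (1, 2, 2)); after release of (1, 2, 1) the pool is (2, 4, 3)
  run J2 (needs (0, 4, 3), free (2, 4, 3)); after release of (0, 0, 2) the pool is (2, 4, 5)
The stuck group stays short no matter what:
  blocked: J6 wants (1, 3, 6), pool (2, 4, 5) — not enough R1
  blocked: J1 wants (2, 5, 5), pool (2, 4, 5) — not enough R2
  blocked: J7 wants (1, 1, 6), pool (2, 4, 5) — not enough R1


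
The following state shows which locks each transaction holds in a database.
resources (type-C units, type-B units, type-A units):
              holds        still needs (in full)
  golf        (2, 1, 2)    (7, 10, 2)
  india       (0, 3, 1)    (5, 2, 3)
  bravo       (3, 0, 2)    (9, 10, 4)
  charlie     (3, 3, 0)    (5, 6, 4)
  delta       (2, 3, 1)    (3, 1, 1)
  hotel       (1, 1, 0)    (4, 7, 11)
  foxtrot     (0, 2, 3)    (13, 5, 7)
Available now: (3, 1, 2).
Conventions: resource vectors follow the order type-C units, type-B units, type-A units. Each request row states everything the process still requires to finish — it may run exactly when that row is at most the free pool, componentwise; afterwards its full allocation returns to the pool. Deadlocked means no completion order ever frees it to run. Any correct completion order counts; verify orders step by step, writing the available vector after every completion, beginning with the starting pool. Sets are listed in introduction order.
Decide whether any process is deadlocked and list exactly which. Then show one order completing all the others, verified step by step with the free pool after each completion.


Nothing here is deadlocked.
Key observation: the pool covers delta at once, and every later process fits after earlier releases.
A valid finishing order for the others: delta, india, charlie, golf, bravo, foxtrot, hotel. Walking it through:
  pool = (3, 1, 2)
  delta needs (3, 1, 1) <= (3, 1, 2) -> finishes; pool += (2, 3, 1) = (5, 4, 3)
  india needs (5, 2, 3) <= (5, 4, 3) -> finishes; pool += (0, 3, 1) = (5, 7, 4)
  charlie needs (5, 6, 4) <= (5, 7, 4) -> finishes; pool += (3, 3, 0) = (8, 10, 4)
  golf needs (7, 10, 2) <= (8, 10, 4) -> finishes; pool += (2, 1, 2) = (10, 11, 6)
  bravo needs (9, 10, 4) <= (10, 11, 6) -> finishes; pool += (3, 0, 2) = (13, 11, 8)
  foxtrot needs (13, 5, 7) <= (13, 11, 8) -> finishes; pool += (0, 2, 3) = (13, 13, 11)
  hotel needs (4, 7, 11) <= (13, 13, 11) -> finishes; pool += (1, 1, 0) = (14, 14, 11)


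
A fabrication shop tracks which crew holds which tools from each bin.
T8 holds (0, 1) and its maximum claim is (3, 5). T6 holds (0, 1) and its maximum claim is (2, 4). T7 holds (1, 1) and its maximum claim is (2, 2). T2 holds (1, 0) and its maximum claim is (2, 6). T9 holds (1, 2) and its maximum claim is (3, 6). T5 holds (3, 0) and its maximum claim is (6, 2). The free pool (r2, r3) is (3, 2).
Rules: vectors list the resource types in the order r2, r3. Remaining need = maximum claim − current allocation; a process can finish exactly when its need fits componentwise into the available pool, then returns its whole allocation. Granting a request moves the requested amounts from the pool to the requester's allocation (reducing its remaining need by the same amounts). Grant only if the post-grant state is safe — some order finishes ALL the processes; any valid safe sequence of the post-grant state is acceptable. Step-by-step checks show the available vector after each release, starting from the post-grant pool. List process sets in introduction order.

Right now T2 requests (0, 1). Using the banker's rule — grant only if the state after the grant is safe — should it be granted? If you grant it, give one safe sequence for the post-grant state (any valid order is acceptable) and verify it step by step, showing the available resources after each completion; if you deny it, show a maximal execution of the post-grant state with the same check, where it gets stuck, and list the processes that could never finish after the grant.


DENY — the pretend-granted state is unsafe.
Key observation: once T7, T5 finish, the pool peaks at (7, 2) — and every remaining process still needs more r3 than that.
After a pretend grant, a maximal execution: T7, T5 — then nothing else fits. Step-by-step check:
  pool = (3, 1)
  T7: need (1, 1) fits (3, 1); releases (1, 1), pool now (4, 2)
  T5: need (3, 2) fits (4, 2); releases (3, 0), pool now (7, 2)
  T8 cannot run: need (3, 4) vs free (7, 2) (insufficient r3)
  T6 cannot run: need (2, 3) vs free (7, 2) (insufficient r3)
  T2 cannot run: need (1, 5) vs free (7, 2) (insufficient r3)
  T9 cannot run: need (2, 4) vs free (7, 2) (insufficient r3)
Post-grant, the permanently blocked set is T8, T6, T2 and T9.


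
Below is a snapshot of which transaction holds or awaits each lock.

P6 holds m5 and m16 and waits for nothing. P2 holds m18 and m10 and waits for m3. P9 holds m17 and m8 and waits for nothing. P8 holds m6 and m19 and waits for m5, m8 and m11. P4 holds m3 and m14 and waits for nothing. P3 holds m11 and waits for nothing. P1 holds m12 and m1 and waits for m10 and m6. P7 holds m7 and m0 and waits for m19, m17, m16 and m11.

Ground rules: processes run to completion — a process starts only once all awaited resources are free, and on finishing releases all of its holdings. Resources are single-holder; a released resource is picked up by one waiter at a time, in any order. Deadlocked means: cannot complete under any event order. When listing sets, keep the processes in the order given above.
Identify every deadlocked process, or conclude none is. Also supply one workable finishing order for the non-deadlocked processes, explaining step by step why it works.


Nothing here is deadlocked.
Key observation: there is no circular wait here — follow any chain and it reaches a process that is free to run now.
The rest can finish in the order P6, P4, P3, P9, P2, P8, P1, P7.
Verifying each step:
  P6 waits on nothing -> runs at once and releases m5 and m16
  P4 waits on nothing -> runs at once and releases m3 and m14
  P3 waits on nothing -> runs at once and releases m11
  P9 waits on nothing -> runs at once and releases m17 and m8
  P2 waits on m3 — all released -> runs and releases m18 and m10
  P8 waits on m5, m8 and m11 — all released -> runs and releases m6 and m19
  P1 waits on m10 and m6 — all released -> runs and releases m12 and m1
  P7 waits on m19, m17, m16 and m11 — all released -> runs and releases m7 and m0
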